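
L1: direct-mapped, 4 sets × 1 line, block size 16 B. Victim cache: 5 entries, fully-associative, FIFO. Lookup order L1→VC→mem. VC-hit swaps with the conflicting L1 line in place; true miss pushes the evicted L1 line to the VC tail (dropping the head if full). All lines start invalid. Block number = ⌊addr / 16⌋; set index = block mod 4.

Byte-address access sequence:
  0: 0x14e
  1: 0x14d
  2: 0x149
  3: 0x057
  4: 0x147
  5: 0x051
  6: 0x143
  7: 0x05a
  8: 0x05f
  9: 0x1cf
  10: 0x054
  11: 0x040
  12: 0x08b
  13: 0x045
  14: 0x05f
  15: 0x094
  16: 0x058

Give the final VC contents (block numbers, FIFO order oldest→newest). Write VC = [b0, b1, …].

VC = [20, 28, 8, 9]

#0 0x14e→b20/s0 MISS; vc=[]
#1 0x14d→b20/s0 L1-HIT; vc=[]
#2 0x149→b20/s0 L1-HIT; vc=[]
#3 0x57→b5/s1 MISS; vc=[]
#4 0x147→b20/s0 L1-HIT; vc=[]
#5 0x51→b5/s1 L1-HIT; vc=[]
#6 0x143→b20/s0 L1-HIT; vc=[]
#7 0x5a→b5/s1 L1-HIT; vc=[]
#8 0x5f→b5/s1 L1-HIT; vc=[]
#9 0x1cf→b28/s0 MISS; vc=[20]
#10 0x54→b5/s1 L1-HIT; vc=[20]
#11 0x40→b4/s0 MISS; vc=[20,28]
#12 0x8b→b8/s0 MISS; vc=[20,28,4]
#13 0x45→b4/s0 VC-HIT; vc=[20,28,8]
#14 0x5f→b5/s1 L1-HIT; vc=[20,28,8]
#15 0x94→b9/s1 MISS; vc=[20,28,8,5]
#16 0x58→b5/s1 VC-HIT; vc=[20,28,8,9]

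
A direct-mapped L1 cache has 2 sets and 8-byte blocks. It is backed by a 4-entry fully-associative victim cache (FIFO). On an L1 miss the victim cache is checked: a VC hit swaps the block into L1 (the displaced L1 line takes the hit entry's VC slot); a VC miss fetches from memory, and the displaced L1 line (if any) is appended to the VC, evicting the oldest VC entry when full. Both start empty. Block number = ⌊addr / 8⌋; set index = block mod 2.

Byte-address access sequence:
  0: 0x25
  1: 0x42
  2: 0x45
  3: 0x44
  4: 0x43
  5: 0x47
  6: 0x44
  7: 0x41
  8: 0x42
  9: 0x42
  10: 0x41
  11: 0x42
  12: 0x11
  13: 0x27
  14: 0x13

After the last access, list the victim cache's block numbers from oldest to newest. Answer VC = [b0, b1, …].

  [0] addr=0x25 blk=4 s=0: MISS | VC []
  [1] addr=0x42 blk=8 s=0: MISS | VC [4]
  [2] addr=0x45 blk=8 s=0: L1-HIT | VC [4]
  [3] addr=0x44 blk=8 s=0: L1-HIT | VC [4]
  [4] addr=0x43 blk=8 s=0: L1-HIT | VC [4]
  [5] addr=0x47 blk=8 s=0: L1-HIT | VC [4]
  [6] addr=0x44 blk=8 s=0: L1-HIT | VC [4]
  [7] addr=0x41 blk=8 s=0: L1-HIT | VC [4]
  [8] addr=0x42 blk=8 s=0: L1-HIT | VC [4]
  [9] addr=0x42 blk=8 s=0: L1-HIT | VC [4]
  [10] addr=0x41 blk=8 s=0: L1-HIT | VC [4]
  [11] addr=0x42 blk=8 s=0: L1-HIT | VC [4]
  [12] addr=0x11 blk=2 s=0: MISS | VC [4, 8]
  [13] addr=0x27 blk=4 s=0: VC-HIT | VC [2, 8]
  [14] addr=0x13 blk=2 s=0: VC-HIT | VC [4, 8]

VC = [4, 8]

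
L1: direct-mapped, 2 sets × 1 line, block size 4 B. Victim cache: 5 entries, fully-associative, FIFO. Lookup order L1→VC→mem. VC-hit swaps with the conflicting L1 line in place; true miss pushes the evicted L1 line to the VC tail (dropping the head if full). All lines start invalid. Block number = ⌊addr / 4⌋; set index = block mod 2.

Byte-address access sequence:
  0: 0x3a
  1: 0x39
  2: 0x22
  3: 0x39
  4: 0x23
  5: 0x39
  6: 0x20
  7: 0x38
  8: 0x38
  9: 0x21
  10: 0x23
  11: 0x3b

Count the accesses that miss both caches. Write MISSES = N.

  [0] addr=0x3a blk=14 s=0: MISS | VC []
  [1] addr=0x39 blk=14 s=0: L1-HIT | VC []
  [2] addr=0x22 blk=8 s=0: MISS | VC [14]
  [3] addr=0x39 blk=14 s=0: VC-HIT | VC [8]
  [4] addr=0x23 blk=8 s=0: VC-HIT | VC [14]
  [5] addr=0x39 blk=14 s=0: VC-HIT | VC [8]
  [6] addr=0x20 blk=8 s=0: VC-HIT | VC [14]
  [7] addr=0x38 blk=14 s=0: VC-HIT | VC [8]
  [8] addr=0x38 blk=14 s=0: L1-HIT | VC [8]
  [9] addr=0x21 blk=8 s=0: VC-HIT | VC [14]
  [10] addr=0x23 blk=8 s=0: L1-HIT | VC [14]
  [11] addr=0x3b blk=14 s=0: VC-HIT | VC [8]

MISSES = 2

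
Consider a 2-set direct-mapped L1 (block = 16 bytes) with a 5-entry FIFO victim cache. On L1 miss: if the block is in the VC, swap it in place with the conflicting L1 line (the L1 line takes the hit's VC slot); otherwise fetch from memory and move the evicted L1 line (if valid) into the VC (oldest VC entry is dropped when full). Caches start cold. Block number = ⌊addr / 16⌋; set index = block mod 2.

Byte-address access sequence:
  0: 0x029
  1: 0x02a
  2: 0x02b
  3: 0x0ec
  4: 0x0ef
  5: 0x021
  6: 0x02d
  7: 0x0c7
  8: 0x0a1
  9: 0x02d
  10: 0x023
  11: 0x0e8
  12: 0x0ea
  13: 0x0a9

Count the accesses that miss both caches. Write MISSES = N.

MISSES = 4

#0 0x29→b2/s0 MISS; vc=[]
#1 0x2a→b2/s0 L1-HIT; vc=[]
#2 0x2b→b2/s0 L1-HIT; vc=[]
#3 0xec→b14/s0 MISS; vc=[2]
#4 0xef→b14/s0 L1-HIT; vc=[2]
#5 0x21→b2/s0 VC-HIT; vc=[14]
#6 0x2d→b2/s0 L1-HIT; vc=[14]
#7 0xc7→b12/s0 MISS; vc=[14,2]
#8 0xa1→b10/s0 MISS; vc=[14,2,12]
#9 0x2d→b2/s0 VC-HIT; vc=[14,10,12]
#10 0x23→b2/s0 L1-HIT; vc=[14,10,12]
#11 0xe8→b14/s0 VC-HIT; vc=[2,10,12]
#12 0xea→b14/s0 L1-HIT; vc=[2,10,12]
#13 0xa9→b10/s0 VC-HIT; vc=[2,14,12]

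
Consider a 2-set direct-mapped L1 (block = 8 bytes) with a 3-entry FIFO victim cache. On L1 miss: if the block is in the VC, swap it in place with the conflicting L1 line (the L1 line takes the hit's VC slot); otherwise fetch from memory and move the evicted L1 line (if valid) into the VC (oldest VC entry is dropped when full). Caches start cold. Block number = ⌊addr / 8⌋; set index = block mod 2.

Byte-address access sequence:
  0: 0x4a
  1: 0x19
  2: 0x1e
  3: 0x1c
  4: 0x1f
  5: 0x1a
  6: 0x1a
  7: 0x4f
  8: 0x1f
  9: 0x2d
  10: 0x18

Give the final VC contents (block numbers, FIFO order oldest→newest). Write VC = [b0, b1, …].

  [0] addr=0x4a blk=9 s=1: MISS | VC []
  [1] addr=0x19 blk=3 s=1: MISS | VC [9]
  [2] addr=0x1e blk=3 s=1: L1-HIT | VC [9]
  [3] addr=0x1c blk=3 s=1: L1-HIT | VC [9]
  [4] addr=0x1f blk=3 s=1: L1-HIT | VC [9]
  [5] addr=0x1a blk=3 s=1: L1-HIT | VC [9]
  [6] addr=0x1a blk=3 s=1: L1-HIT | VC [9]
  [7] addr=0x4f blk=9 s=1: VC-HIT | VC [3]
  [8] addr=0x1f blk=3 s=1: VC-HIT | VC [9]
  [9] addr=0x2d blk=5 s=1: MISS | VC [9, 3]
  [10] addr=0x18 blk=3 s=1: VC-HIT | VC [9, 5]

VC = [9, 5]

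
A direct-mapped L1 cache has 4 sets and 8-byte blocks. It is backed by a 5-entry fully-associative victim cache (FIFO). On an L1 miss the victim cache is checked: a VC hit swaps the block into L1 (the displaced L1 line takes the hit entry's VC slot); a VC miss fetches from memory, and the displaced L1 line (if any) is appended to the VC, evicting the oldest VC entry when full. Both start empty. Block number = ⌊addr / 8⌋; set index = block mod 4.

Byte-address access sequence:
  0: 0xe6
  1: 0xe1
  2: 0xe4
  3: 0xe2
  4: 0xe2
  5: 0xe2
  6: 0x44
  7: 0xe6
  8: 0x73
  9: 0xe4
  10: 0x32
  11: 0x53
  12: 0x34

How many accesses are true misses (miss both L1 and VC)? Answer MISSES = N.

MISSES = 5

0: 0xe6 (blk 28, set 0) → MISS  vc=[]
1: 0xe1 (blk 28, set 0) → L1-HIT  vc=[]
2: 0xe4 (blk 28, set 0) → L1-HIT  vc=[]
3: 0xe2 (blk 28, set 0) → L1-HIT  vc=[]
4: 0xe2 (blk 28, set 0) → L1-HIT  vc=[]
5: 0xe2 (blk 28, set 0) → L1-HIT  vc=[]
6: 0x44 (blk 8, set 0) → MISS  vc=[28]
7: 0xe6 (blk 28, set 0) → VC-HIT  vc=[8]
8: 0x73 (blk 14, set 2) → MISS  vc=[8]
9: 0xe4 (blk 28, set 0) → L1-HIT  vc=[8]
10: 0x32 (blk 6, set 2) → MISS  vc=[8, 14]
11: 0x53 (blk 10, set 2) → MISS  vc=[8, 14, 6]
12: 0x34 (blk 6, set 2) → VC-HIT  vc=[8, 14, 10]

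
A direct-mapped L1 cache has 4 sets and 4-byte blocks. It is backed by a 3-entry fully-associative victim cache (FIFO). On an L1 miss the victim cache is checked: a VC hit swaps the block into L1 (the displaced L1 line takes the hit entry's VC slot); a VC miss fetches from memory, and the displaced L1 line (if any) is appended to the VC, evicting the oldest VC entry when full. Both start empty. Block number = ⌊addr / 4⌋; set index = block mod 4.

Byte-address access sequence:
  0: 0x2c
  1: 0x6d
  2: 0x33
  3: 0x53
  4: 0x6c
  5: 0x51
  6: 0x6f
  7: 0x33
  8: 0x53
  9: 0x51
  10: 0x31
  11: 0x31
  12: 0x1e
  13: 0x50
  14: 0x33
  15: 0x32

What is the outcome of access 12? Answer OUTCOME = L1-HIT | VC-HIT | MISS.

OUTCOME = MISS

0: 0x2c (blk 11, set 3) → MISS  vc=[]
1: 0x6d (blk 27, set 3) → MISS  vc=[11]
2: 0x33 (blk 12, set 0) → MISS  vc=[11]
3: 0x53 (blk 20, set 0) → MISS  vc=[11, 12]
4: 0x6c (blk 27, set 3) → L1-HIT  vc=[11, 12]
5: 0x51 (blk 20, set 0) → L1-HIT  vc=[11, 12]
6: 0x6f (blk 27, set 3) → L1-HIT  vc=[11, 12]
7: 0x33 (blk 12, set 0) → VC-HIT  vc=[11, 20]
8: 0x53 (blk 20, set 0) → VC-HIT  vc=[11, 12]
9: 0x51 (blk 20, set 0) → L1-HIT  vc=[11, 12]
10: 0x31 (blk 12, set 0) → VC-HIT  vc=[11, 20]
11: 0x31 (blk 12, set 0) → L1-HIT  vc=[11, 20]
12: 0x1e (blk 7, set 3) → MISS  vc=[11, 20, 27]
13: 0x50 (blk 20, set 0) → VC-HIT  vc=[11, 12, 27]
14: 0x33 (blk 12, set 0) → VC-HIT  vc=[11, 20, 27]
15: 0x32 (blk 12, set 0) → L1-HIT  vc=[11, 20, 27]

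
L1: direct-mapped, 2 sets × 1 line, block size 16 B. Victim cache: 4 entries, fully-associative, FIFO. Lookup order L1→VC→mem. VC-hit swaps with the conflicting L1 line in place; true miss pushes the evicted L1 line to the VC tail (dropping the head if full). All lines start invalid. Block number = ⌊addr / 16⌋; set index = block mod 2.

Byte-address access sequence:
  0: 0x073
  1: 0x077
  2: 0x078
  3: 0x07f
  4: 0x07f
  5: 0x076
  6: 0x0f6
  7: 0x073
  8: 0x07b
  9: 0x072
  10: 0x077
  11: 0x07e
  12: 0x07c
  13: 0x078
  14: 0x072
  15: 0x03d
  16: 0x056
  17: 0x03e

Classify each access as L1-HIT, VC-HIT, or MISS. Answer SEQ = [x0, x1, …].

0: 0x73 (blk 7, set 1) → MISS  vc=[]
1: 0x77 (blk 7, set 1) → L1-HIT  vc=[]
2: 0x78 (blk 7, set 1) → L1-HIT  vc=[]
3: 0x7f (blk 7, set 1) → L1-HIT  vc=[]
4: 0x7f (blk 7, set 1) → L1-HIT  vc=[]
5: 0x76 (blk 7, set 1) → L1-HIT  vc=[]
6: 0xf6 (blk 15, set 1) → MISS  vc=[7]
7: 0x73 (blk 7, set 1) → VC-HIT  vc=[15]
8: 0x7b (blk 7, set 1) → L1-HIT  vc=[15]
9: 0x72 (blk 7, set 1) → L1-HIT  vc=[15]
10: 0x77 (blk 7, set 1) → L1-HIT  vc=[15]
11: 0x7e (blk 7, set 1) → L1-HIT  vc=[15]
12: 0x7c (blk 7, set 1) → L1-HIT  vc=[15]
13: 0x78 (blk 7, set 1) → L1-HIT  vc=[15]
14: 0x72 (blk 7, set 1) → L1-HIT  vc=[15]
15: 0x3d (blk 3, set 1) → MISS  vc=[15, 7]
16: 0x56 (blk 5, set 1) → MISS  vc=[15, 7, 3]
17: 0x3e (blk 3, set 1) → VC-HIT  vc=[15, 7, 5]

SEQ = [MISS, L1-HIT, L1-HIT, L1-HIT, L1-HIT, L1-HIT, MISS, VC-HIT, L1-HIT, L1-HIT, L1-HIT, L1-HIT, L1-HIT, L1-HIT, L1-HIT, MISS, MISS, VC-HIT]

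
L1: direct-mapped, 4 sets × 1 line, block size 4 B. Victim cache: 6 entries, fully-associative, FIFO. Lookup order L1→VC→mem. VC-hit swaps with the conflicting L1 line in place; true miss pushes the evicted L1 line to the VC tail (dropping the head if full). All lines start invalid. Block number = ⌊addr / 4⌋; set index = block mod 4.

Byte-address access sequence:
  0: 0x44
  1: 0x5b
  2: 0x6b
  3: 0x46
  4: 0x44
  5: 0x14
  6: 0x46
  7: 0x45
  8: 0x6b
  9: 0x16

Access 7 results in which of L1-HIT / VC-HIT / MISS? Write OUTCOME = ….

#0 0x44→b17/s1 MISS; vc=[]
#1 0x5b→b22/s2 MISS; vc=[]
#2 0x6b→b26/s2 MISS; vc=[22]
#3 0x46→b17/s1 L1-HIT; vc=[22]
#4 0x44→b17/s1 L1-HIT; vc=[22]
#5 0x14→b5/s1 MISS; vc=[22,17]
#6 0x46→b17/s1 VC-HIT; vc=[22,5]
#7 0x45→b17/s1 L1-HIT; vc=[22,5]
#8 0x6b→b26/s2 L1-HIT; vc=[22,5]
#9 0x16→b5/s1 VC-HIT; vc=[22,17]

OUTCOME = L1-HIT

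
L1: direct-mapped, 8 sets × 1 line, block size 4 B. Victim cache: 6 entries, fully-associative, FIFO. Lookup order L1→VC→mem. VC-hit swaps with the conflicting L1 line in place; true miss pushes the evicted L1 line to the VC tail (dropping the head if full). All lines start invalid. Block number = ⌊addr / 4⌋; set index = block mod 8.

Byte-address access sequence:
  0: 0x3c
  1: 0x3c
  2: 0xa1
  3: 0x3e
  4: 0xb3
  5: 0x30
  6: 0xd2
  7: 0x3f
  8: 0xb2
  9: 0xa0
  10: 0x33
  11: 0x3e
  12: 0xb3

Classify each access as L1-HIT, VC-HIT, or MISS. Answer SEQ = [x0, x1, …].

0: 0x3c (blk 15, set 7) → MISS  vc=[]
1: 0x3c (blk 15, set 7) → L1-HIT  vc=[]
2: 0xa1 (blk 40, set 0) → MISS  vc=[]
3: 0x3e (blk 15, set 7) → L1-HIT  vc=[]
4: 0xb3 (blk 44, set 4) → MISS  vc=[]
5: 0x30 (blk 12, set 4) → MISS  vc=[44]
6: 0xd2 (blk 52, set 4) → MISS  vc=[44, 12]
7: 0x3f (blk 15, set 7) → L1-HIT  vc=[44, 12]
8: 0xb2 (blk 44, set 4) → VC-HIT  vc=[52, 12]
9: 0xa0 (blk 40, set 0) → L1-HIT  vc=[52, 12]
10: 0x33 (blk 12, set 4) → VC-HIT  vc=[52, 44]
11: 0x3e (blk 15, set 7) → L1-HIT  vc=[52, 44]
12: 0xb3 (blk 44, set 4) → VC-HIT  vc=[52, 12]

SEQ = [MISS, L1-HIT, MISS, L1-HIT, MISS, MISS, MISS, L1-HIT, VC-HIT, L1-HIT, VC-HIT, L1-HIT, VC-HIT]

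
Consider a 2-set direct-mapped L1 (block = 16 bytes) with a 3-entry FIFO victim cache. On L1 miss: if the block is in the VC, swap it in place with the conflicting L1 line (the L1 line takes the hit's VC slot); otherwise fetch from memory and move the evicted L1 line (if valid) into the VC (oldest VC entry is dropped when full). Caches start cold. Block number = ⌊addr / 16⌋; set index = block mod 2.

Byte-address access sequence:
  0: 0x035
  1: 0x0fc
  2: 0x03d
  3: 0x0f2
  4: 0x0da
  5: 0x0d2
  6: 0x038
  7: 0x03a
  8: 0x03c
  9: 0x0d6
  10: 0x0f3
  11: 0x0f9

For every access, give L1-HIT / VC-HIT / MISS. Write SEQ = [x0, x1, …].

#0 0x35→b3/s1 MISS; vc=[]
#1 0xfc→b15/s1 MISS; vc=[3]
#2 0x3d→b3/s1 VC-HIT; vc=[15]
#3 0xf2→b15/s1 VC-HIT; vc=[3]
#4 0xda→b13/s1 MISS; vc=[3,15]
#5 0xd2→b13/s1 L1-HIT; vc=[3,15]
#6 0x38→b3/s1 VC-HIT; vc=[13,15]
#7 0x3a→b3/s1 L1-HIT; vc=[13,15]
#8 0x3c→b3/s1 L1-HIT; vc=[13,15]
#9 0xd6→b13/s1 VC-HIT; vc=[3,15]
#10 0xf3→b15/s1 VC-HIT; vc=[3,13]
#11 0xf9→b15/s1 L1-HIT; vc=[3,13]

SEQ = [MISS, MISS, VC-HIT, VC-HIT, MISS, L1-HIT, VC-HIT, L1-HIT, L1-HIT, VC-HIT, VC-HIT, L1-HIT]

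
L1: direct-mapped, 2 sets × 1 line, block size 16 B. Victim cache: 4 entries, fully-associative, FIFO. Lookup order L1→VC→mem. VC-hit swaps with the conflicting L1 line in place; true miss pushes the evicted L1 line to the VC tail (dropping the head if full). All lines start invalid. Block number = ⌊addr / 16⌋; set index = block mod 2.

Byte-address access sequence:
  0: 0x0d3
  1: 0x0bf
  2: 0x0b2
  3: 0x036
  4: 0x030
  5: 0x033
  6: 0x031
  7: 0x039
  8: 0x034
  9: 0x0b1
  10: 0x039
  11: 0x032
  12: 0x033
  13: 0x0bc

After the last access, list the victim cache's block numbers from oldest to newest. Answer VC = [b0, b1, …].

VC = [13, 3]

  [0] addr=0xd3 blk=13 s=1: MISS | VC []
  [1] addr=0xbf blk=11 s=1: MISS | VC [13]
  [2] addr=0xb2 blk=11 s=1: L1-HIT | VC [13]
  [3] addr=0x36 blk=3 s=1: MISS | VC [13, 11]
  [4] addr=0x30 blk=3 s=1: L1-HIT | VC [13, 11]
  [5] addr=0x33 blk=3 s=1: L1-HIT | VC [13, 11]
  [6] addr=0x31 blk=3 s=1: L1-HIT | VC [13, 11]
  [7] addr=0x39 blk=3 s=1: L1-HIT | VC [13, 11]
  [8] addr=0x34 blk=3 s=1: L1-HIT | VC [13, 11]
  [9] addr=0xb1 blk=11 s=1: VC-HIT | VC [13, 3]
  [10] addr=0x39 blk=3 s=1: VC-HIT | VC [13, 11]
  [11] addr=0x32 blk=3 s=1: L1-HIT | VC [13, 11]
  [12] addr=0x33 blk=3 s=1: L1-HIT | VC [13, 11]
  [13] addr=0xbc blk=11 s=1: VC-HIT | VC [13, 3]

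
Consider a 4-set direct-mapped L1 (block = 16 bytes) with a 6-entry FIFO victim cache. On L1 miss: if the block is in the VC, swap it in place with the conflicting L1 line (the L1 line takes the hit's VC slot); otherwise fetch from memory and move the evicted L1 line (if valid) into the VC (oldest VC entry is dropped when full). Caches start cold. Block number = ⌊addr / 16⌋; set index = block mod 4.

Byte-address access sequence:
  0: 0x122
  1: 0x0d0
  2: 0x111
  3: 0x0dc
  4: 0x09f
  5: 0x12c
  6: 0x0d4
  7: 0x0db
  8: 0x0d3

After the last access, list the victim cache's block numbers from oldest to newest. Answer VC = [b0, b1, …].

VC = [17, 9]

#0 0x122→b18/s2 MISS; vc=[]
#1 0xd0→b13/s1 MISS; vc=[]
#2 0x111→b17/s1 MISS; vc=[13]
#3 0xdc→b13/s1 VC-HIT; vc=[17]
#4 0x9f→b9/s1 MISS; vc=[17,13]
#5 0x12c→b18/s2 L1-HIT; vc=[17,13]
#6 0xd4→b13/s1 VC-HIT; vc=[17,9]
#7 0xdb→b13/s1 L1-HIT; vc=[17,9]
#8 0xd3→b13/s1 L1-HIT; vc=[17,9]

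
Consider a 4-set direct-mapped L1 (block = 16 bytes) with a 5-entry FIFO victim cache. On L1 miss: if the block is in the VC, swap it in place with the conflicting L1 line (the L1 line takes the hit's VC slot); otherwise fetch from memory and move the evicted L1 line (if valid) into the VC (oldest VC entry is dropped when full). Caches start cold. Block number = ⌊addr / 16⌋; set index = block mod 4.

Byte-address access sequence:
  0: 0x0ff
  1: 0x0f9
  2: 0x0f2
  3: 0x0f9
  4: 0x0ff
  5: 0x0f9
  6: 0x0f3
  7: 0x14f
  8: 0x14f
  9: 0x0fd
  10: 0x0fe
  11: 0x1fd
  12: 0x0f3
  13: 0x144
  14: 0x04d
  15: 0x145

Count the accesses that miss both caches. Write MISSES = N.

MISSES = 4

0: 0xff (blk 15, set 3) → MISS  vc=[]
1: 0xf9 (blk 15, set 3) → L1-HIT  vc=[]
2: 0xf2 (blk 15, set 3) → L1-HIT  vc=[]
3: 0xf9 (blk 15, set 3) → L1-HIT  vc=[]
4: 0xff (blk 15, set 3) → L1-HIT  vc=[]
5: 0xf9 (blk 15, set 3) → L1-HIT  vc=[]
6: 0xf3 (blk 15, set 3) → L1-HIT  vc=[]
7: 0x14f (blk 20, set 0) → MISS  vc=[]
8: 0x14f (blk 20, set 0) → L1-HIT  vc=[]
9: 0xfd (blk 15, set 3) → L1-HIT  vc=[]
10: 0xfe (blk 15, set 3) → L1-HIT  vc=[]
11: 0x1fd (blk 31, set 3) → MISS  vc=[15]
12: 0xf3 (blk 15, set 3) → VC-HIT  vc=[31]
13: 0x144 (blk 20, set 0) → L1-HIT  vc=[31]
14: 0x4d (blk 4, set 0) → MISS  vc=[31, 20]
15: 0x145 (blk 20, set 0) → VC-HIT  vc=[31, 4]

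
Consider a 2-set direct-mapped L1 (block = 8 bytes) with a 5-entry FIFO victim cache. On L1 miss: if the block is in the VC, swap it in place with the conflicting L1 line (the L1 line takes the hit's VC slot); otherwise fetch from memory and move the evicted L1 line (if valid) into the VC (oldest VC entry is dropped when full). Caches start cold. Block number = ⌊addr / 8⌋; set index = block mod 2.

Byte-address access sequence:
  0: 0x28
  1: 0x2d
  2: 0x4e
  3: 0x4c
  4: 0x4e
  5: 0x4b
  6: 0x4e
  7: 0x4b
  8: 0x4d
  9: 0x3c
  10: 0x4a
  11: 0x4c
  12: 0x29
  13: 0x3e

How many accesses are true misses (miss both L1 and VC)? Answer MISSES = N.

#0 0x28→b5/s1 MISS; vc=[]
#1 0x2d→b5/s1 L1-HIT; vc=[]
#2 0x4e→b9/s1 MISS; vc=[5]
#3 0x4c→b9/s1 L1-HIT; vc=[5]
#4 0x4e→b9/s1 L1-HIT; vc=[5]
#5 0x4b→b9/s1 L1-HIT; vc=[5]
#6 0x4e→b9/s1 L1-HIT; vc=[5]
#7 0x4b→b9/s1 L1-HIT; vc=[5]
#8 0x4d→b9/s1 L1-HIT; vc=[5]
#9 0x3c→b7/s1 MISS; vc=[5,9]
#10 0x4a→b9/s1 VC-HIT; vc=[5,7]
#11 0x4c→b9/s1 L1-HIT; vc=[5,7]
#12 0x29→b5/s1 VC-HIT; vc=[9,7]
#13 0x3e→b7/s1 VC-HIT; vc=[9,5]

MISSES = 3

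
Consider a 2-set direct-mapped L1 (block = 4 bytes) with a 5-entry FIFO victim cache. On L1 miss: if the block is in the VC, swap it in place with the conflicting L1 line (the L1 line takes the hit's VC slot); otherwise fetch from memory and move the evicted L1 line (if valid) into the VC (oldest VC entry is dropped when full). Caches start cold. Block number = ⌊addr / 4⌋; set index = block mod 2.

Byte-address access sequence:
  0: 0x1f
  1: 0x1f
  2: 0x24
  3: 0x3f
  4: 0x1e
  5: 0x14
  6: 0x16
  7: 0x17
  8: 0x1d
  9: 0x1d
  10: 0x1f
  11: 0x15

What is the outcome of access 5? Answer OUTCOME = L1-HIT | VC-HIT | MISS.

OUTCOME = MISS

  [0] addr=0x1f blk=7 s=1: MISS | VC []
  [1] addr=0x1f blk=7 s=1: L1-HIT | VC []
  [2] addr=0x24 blk=9 s=1: MISS | VC [7]
  [3] addr=0x3f blk=15 s=1: MISS | VC [7, 9]
  [4] addr=0x1e blk=7 s=1: VC-HIT | VC [15, 9]
  [5] addr=0x14 blk=5 s=1: MISS | VC [15, 9, 7]
  [6] addr=0x16 blk=5 s=1: L1-HIT | VC [15, 9, 7]
  [7] addr=0x17 blk=5 s=1: L1-HIT | VC [15, 9, 7]
  [8] addr=0x1d blk=7 s=1: VC-HIT | VC [15, 9, 5]
  [9] addr=0x1d blk=7 s=1: L1-HIT | VC [15, 9, 5]
  [10] addr=0x1f blk=7 s=1: L1-HIT | VC [15, 9, 5]
  [11] addr=0x15 blk=5 s=1: VC-HIT | VC [15, 9, 7]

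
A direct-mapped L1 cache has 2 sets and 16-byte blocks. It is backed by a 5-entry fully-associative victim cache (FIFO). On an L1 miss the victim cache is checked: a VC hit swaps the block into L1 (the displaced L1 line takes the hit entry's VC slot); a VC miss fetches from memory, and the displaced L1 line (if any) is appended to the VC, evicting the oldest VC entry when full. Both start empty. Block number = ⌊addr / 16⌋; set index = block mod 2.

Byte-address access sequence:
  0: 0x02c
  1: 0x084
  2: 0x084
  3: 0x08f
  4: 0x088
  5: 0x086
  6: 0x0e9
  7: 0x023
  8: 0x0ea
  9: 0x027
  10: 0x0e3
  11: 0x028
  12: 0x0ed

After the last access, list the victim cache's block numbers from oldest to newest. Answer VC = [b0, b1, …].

VC = [2, 8]

#0 0x2c→b2/s0 MISS; vc=[]
#1 0x84→b8/s0 MISS; vc=[2]
#2 0x84→b8/s0 L1-HIT; vc=[2]
#3 0x8f→b8/s0 L1-HIT; vc=[2]
#4 0x88→b8/s0 L1-HIT; vc=[2]
#5 0x86→b8/s0 L1-HIT; vc=[2]
#6 0xe9→b14/s0 MISS; vc=[2,8]
#7 0x23→b2/s0 VC-HIT; vc=[14,8]
#8 0xea→b14/s0 VC-HIT; vc=[2,8]
#9 0x27→b2/s0 VC-HIT; vc=[14,8]
#10 0xe3→b14/s0 VC-HIT; vc=[2,8]
#11 0x28→b2/s0 VC-HIT; vc=[14,8]
#12 0xed→b14/s0 VC-HIT; vc=[2,8]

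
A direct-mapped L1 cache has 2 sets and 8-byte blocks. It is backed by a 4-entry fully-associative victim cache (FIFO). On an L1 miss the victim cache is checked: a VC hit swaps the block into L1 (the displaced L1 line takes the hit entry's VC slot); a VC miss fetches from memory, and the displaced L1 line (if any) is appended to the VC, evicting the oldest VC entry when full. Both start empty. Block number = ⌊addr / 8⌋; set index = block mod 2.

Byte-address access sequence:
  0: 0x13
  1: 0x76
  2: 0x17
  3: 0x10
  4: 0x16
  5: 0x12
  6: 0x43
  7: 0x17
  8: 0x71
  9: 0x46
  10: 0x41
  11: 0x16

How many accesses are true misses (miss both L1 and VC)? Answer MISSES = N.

#0 0x13→b2/s0 MISS; vc=[]
#1 0x76→b14/s0 MISS; vc=[2]
#2 0x17→b2/s0 VC-HIT; vc=[14]
#3 0x10→b2/s0 L1-HIT; vc=[14]
#4 0x16→b2/s0 L1-HIT; vc=[14]
#5 0x12→b2/s0 L1-HIT; vc=[14]
#6 0x43→b8/s0 MISS; vc=[14,2]
#7 0x17→b2/s0 VC-HIT; vc=[14,8]
#8 0x71→b14/s0 VC-HIT; vc=[2,8]
#9 0x46→b8/s0 VC-HIT; vc=[2,14]
#10 0x41→b8/s0 L1-HIT; vc=[2,14]
#11 0x16→b2/s0 VC-HIT; vc=[8,14]

MISSES = 3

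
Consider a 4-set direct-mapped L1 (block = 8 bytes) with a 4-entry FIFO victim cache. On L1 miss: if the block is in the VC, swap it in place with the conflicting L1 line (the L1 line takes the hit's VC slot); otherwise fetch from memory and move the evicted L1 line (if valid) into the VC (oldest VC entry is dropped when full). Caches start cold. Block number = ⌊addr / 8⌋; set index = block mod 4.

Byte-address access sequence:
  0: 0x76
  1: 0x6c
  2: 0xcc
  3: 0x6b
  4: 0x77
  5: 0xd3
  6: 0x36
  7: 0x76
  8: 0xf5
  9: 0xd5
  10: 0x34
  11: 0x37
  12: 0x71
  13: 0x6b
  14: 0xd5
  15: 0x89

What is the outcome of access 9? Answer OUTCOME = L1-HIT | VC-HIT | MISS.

  [0] addr=0x76 blk=14 s=2: MISS | VC []
  [1] addr=0x6c blk=13 s=1: MISS | VC []
  [2] addr=0xcc blk=25 s=1: MISS | VC [13]
  [3] addr=0x6b blk=13 s=1: VC-HIT | VC [25]
  [4] addr=0x77 blk=14 s=2: L1-HIT | VC [25]
  [5] addr=0xd3 blk=26 s=2: MISS | VC [25, 14]
  [6] addr=0x36 blk=6 s=2: MISS | VC [25, 14, 26]
  [7] addr=0x76 blk=14 s=2: VC-HIT | VC [25, 6, 26]
  [8] addr=0xf5 blk=30 s=2: MISS | VC [25, 6, 26, 14]
  [9] addr=0xd5 blk=26 s=2: VC-HIT | VC [25, 6, 30, 14]
  [10] addr=0x34 blk=6 s=2: VC-HIT | VC [25, 26, 30, 14]
  [11] addr=0x37 blk=6 s=2: L1-HIT | VC [25, 26, 30, 14]
  [12] addr=0x71 blk=14 s=2: VC-HIT | VC [25, 26, 30, 6]
  [13] addr=0x6b blk=13 s=1: L1-HIT | VC [25, 26, 30, 6]
  [14] addr=0xd5 blk=26 s=2: VC-HIT | VC [25, 14, 30, 6]
  [15] addr=0x89 blk=17 s=1: MISS | VC [14, 30, 6, 13]

OUTCOME = VC-HIT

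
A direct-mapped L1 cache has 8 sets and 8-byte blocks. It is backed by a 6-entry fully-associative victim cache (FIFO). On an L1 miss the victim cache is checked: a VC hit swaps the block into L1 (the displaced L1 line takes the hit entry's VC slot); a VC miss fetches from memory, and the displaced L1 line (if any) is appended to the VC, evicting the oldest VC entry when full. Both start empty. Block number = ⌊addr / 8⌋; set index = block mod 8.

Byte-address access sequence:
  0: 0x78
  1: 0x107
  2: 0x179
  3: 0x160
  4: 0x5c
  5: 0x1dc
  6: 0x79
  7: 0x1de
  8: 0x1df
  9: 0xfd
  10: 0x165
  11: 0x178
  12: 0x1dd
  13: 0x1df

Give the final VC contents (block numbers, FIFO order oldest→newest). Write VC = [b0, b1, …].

VC = [31, 11, 15]

0: 0x78 (blk 15, set 7) → MISS  vc=[]
1: 0x107 (blk 32, set 0) → MISS  vc=[]
2: 0x179 (blk 47, set 7) → MISS  vc=[15]
3: 0x160 (blk 44, set 4) → MISS  vc=[15]
4: 0x5c (blk 11, set 3) → MISS  vc=[15]
5: 0x1dc (blk 59, set 3) → MISS  vc=[15, 11]
6: 0x79 (blk 15, set 7) → VC-HIT  vc=[47, 11]
7: 0x1de (blk 59, set 3) → L1-HIT  vc=[47, 11]
8: 0x1df (blk 59, set 3) → L1-HIT  vc=[47, 11]
9: 0xfd (blk 31, set 7) → MISS  vc=[47, 11, 15]
10: 0x165 (blk 44, set 4) → L1-HIT  vc=[47, 11, 15]
11: 0x178 (blk 47, set 7) → VC-HIT  vc=[31, 11, 15]
12: 0x1dd (blk 59, set 3) → L1-HIT  vc=[31, 11, 15]
13: 0x1df (blk 59, set 3) → L1-HIT  vc=[31, 11, 15]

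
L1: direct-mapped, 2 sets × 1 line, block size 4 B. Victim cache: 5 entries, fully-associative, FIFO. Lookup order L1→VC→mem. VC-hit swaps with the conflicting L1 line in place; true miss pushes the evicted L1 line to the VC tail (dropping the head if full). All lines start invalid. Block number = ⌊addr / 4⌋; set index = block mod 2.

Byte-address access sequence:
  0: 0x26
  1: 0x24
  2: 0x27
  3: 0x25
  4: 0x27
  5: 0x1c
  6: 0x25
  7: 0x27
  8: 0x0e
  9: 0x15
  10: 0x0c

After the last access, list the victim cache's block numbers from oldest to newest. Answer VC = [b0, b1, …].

0: 0x26 (blk 9, set 1) → MISS  vc=[]
1: 0x24 (blk 9, set 1) → L1-HIT  vc=[]
2: 0x27 (blk 9, set 1) → L1-HIT  vc=[]
3: 0x25 (blk 9, set 1) → L1-HIT  vc=[]
4: 0x27 (blk 9, set 1) → L1-HIT  vc=[]
5: 0x1c (blk 7, set 1) → MISS  vc=[9]
6: 0x25 (blk 9, set 1) → VC-HIT  vc=[7]
7: 0x27 (blk 9, set 1) → L1-HIT  vc=[7]
8: 0xe (blk 3, set 1) → MISS  vc=[7, 9]
9: 0x15 (blk 5, set 1) → MISS  vc=[7, 9, 3]
10: 0xc (blk 3, set 1) → VC-HIT  vc=[7, 9, 5]

VC = [7, 9, 5]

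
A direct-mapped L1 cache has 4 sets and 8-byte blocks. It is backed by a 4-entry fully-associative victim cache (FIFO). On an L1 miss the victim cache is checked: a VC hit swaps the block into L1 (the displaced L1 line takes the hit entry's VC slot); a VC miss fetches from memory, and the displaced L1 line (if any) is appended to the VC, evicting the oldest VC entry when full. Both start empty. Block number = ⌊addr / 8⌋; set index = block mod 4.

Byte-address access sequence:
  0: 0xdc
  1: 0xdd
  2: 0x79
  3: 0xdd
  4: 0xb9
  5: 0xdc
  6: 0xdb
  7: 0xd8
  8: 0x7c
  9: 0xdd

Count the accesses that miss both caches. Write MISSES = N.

0: 0xdc (blk 27, set 3) → MISS  vc=[]
1: 0xdd (blk 27, set 3) → L1-HIT  vc=[]
2: 0x79 (blk 15, set 3) → MISS  vc=[27]
3: 0xdd (blk 27, set 3) → VC-HIT  vc=[15]
4: 0xb9 (blk 23, set 3) → MISS  vc=[15, 27]
5: 0xdc (blk 27, set 3) → VC-HIT  vc=[15, 23]
6: 0xdb (blk 27, set 3) → L1-HIT  vc=[15, 23]
7: 0xd8 (blk 27, set 3) → L1-HIT  vc=[15, 23]
8: 0x7c (blk 15, set 3) → VC-HIT  vc=[27, 23]
9: 0xdd (blk 27, set 3) → VC-HIT  vc=[15, 23]

MISSES = 3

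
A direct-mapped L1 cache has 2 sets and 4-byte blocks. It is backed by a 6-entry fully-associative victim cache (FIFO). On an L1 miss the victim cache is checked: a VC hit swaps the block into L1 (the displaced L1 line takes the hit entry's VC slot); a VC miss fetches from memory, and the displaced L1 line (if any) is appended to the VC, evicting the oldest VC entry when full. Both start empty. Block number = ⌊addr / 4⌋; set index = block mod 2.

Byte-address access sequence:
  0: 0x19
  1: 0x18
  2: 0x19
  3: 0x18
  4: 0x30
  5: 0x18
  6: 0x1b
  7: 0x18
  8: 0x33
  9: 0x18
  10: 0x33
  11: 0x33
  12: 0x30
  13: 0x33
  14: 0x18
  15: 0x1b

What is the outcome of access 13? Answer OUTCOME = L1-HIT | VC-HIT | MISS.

OUTCOME = L1-HIT

0: 0x19 (blk 6, set 0) → MISS  vc=[]
1: 0x18 (blk 6, set 0) → L1-HIT  vc=[]
2: 0x19 (blk 6, set 0) → L1-HIT  vc=[]
3: 0x18 (blk 6, set 0) → L1-HIT  vc=[]
4: 0x30 (blk 12, set 0) → MISS  vc=[6]
5: 0x18 (blk 6, set 0) → VC-HIT  vc=[12]
6: 0x1b (blk 6, set 0) → L1-HIT  vc=[12]
7: 0x18 (blk 6, set 0) → L1-HIT  vc=[12]
8: 0x33 (blk 12, set 0) → VC-HIT  vc=[6]
9: 0x18 (blk 6, set 0) → VC-HIT  vc=[12]
10: 0x33 (blk 12, set 0) → VC-HIT  vc=[6]
11: 0x33 (blk 12, set 0) → L1-HIT  vc=[6]
12: 0x30 (blk 12, set 0) → L1-HIT  vc=[6]
13: 0x33 (blk 12, set 0) → L1-HIT  vc=[6]
14: 0x18 (blk 6, set 0) → VC-HIT  vc=[12]
15: 0x1b (blk 6, set 0) → L1-HIT  vc=[12]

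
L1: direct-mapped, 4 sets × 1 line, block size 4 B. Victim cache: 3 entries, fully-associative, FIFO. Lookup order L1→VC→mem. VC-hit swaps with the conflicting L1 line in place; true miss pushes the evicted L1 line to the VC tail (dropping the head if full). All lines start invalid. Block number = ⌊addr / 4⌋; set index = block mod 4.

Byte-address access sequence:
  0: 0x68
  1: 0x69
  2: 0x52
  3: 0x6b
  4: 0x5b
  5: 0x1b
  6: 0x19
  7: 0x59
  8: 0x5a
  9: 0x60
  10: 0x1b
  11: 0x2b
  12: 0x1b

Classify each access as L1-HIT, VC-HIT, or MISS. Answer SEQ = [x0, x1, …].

SEQ = [MISS, L1-HIT, MISS, L1-HIT, MISS, MISS, L1-HIT, VC-HIT, L1-HIT, MISS, VC-HIT, MISS, VC-HIT]

0: 0x68 (blk 26, set 2) → MISS  vc=[]
1: 0x69 (blk 26, set 2) → L1-HIT  vc=[]
2: 0x52 (blk 20, set 0) → MISS  vc=[]
3: 0x6b (blk 26, set 2) → L1-HIT  vc=[]
4: 0x5b (blk 22, set 2) → MISS  vc=[26]
5: 0x1b (blk 6, set 2) → MISS  vc=[26, 22]
6: 0x19 (blk 6, set 2) → L1-HIT  vc=[26, 22]
7: 0x59 (blk 22, set 2) → VC-HIT  vc=[26, 6]
8: 0x5a (blk 22, set 2) → L1-HIT  vc=[26, 6]
9: 0x60 (blk 24, set 0) → MISS  vc=[26, 6, 20]
10: 0x1b (blk 6, set 2) → VC-HIT  vc=[26, 22, 20]
11: 0x2b (blk 10, set 2) → MISS  vc=[22, 20, 6]
12: 0x1b (blk 6, set 2) → VC-HIT  vc=[22, 20, 10]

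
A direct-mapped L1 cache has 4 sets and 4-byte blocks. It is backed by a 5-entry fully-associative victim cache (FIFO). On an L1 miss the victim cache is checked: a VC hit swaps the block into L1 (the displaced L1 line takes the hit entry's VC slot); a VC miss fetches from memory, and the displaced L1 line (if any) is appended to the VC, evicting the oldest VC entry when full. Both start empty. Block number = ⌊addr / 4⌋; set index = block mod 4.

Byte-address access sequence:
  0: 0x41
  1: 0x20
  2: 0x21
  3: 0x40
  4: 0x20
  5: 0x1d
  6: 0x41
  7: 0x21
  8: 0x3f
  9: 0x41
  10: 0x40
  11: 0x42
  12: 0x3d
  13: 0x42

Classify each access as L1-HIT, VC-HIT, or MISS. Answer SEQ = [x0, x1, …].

  [0] addr=0x41 blk=16 s=0: MISS | VC []
  [1] addr=0x20 blk=8 s=0: MISS | VC [16]
  [2] addr=0x21 blk=8 s=0: L1-HIT | VC [16]
  [3] addr=0x40 blk=16 s=0: VC-HIT | VC [8]
  [4] addr=0x20 blk=8 s=0: VC-HIT | VC [16]
  [5] addr=0x1d blk=7 s=3: MISS | VC [16]
  [6] addr=0x41 blk=16 s=0: VC-HIT | VC [8]
  [7] addr=0x21 blk=8 s=0: VC-HIT | VC [16]
  [8] addr=0x3f blk=15 s=3: MISS | VC [16, 7]
  [9] addr=0x41 blk=16 s=0: VC-HIT | VC [8, 7]
  [10] addr=0x40 blk=16 s=0: L1-HIT | VC [8, 7]
  [11] addr=0x42 blk=16 s=0: L1-HIT | VC [8, 7]
  [12] addr=0x3d blk=15 s=3: L1-HIT | VC [8, 7]
  [13] addr=0x42 blk=16 s=0: L1-HIT | VC [8, 7]

SEQ = [MISS, MISS, L1-HIT, VC-HIT, VC-HIT, MISS, VC-HIT, VC-HIT, MISS, VC-HIT, L1-HIT, L1-HIT, L1-HIT, L1-HIT]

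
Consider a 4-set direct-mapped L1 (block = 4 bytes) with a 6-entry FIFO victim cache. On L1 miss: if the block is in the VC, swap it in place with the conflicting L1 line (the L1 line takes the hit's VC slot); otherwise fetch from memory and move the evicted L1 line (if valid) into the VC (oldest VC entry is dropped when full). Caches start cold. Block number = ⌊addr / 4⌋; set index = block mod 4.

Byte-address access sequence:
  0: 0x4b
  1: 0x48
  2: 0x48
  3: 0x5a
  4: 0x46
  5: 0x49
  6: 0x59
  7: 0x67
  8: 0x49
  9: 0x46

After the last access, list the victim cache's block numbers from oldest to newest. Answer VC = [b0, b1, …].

#0 0x4b→b18/s2 MISS; vc=[]
#1 0x48→b18/s2 L1-HIT; vc=[]
#2 0x48→b18/s2 L1-HIT; vc=[]
#3 0x5a→b22/s2 MISS; vc=[18]
#4 0x46→b17/s1 MISS; vc=[18]
#5 0x49→b18/s2 VC-HIT; vc=[22]
#6 0x59→b22/s2 VC-HIT; vc=[18]
#7 0x67→b25/s1 MISS; vc=[18,17]
#8 0x49→b18/s2 VC-HIT; vc=[22,17]
#9 0x46→b17/s1 VC-HIT; vc=[22,25]

VC = [22, 25]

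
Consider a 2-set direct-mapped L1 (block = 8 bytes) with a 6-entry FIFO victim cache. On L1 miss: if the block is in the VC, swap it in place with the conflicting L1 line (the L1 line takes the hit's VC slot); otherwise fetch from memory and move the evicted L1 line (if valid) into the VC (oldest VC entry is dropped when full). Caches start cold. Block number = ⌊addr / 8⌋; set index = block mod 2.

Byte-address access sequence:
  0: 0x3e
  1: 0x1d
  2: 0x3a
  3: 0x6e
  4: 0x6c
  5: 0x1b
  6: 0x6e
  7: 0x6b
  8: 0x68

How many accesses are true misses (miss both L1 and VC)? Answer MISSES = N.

  [0] addr=0x3e blk=7 s=1: MISS | VC []
  [1] addr=0x1d blk=3 s=1: MISS | VC [7]
  [2] addr=0x3a blk=7 s=1: VC-HIT | VC [3]
  [3] addr=0x6e blk=13 s=1: MISS | VC [3, 7]
  [4] addr=0x6c blk=13 s=1: L1-HIT | VC [3, 7]
  [5] addr=0x1b blk=3 s=1: VC-HIT | VC [13, 7]
  [6] addr=0x6e blk=13 s=1: VC-HIT | VC [3, 7]
  [7] addr=0x6b blk=13 s=1: L1-HIT | VC [3, 7]
  [8] addr=0x68 blk=13 s=1: L1-HIT | VC [3, 7]

MISSES = 3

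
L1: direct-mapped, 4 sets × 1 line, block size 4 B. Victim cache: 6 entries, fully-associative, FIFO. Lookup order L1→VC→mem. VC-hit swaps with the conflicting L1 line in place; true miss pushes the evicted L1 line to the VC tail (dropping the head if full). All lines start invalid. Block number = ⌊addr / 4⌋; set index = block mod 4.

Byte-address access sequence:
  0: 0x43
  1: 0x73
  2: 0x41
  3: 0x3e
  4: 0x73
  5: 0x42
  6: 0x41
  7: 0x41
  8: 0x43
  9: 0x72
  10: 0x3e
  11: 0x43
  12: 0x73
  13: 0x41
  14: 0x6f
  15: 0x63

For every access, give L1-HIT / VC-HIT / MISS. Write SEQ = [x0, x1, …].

#0 0x43→b16/s0 MISS; vc=[]
#1 0x73→b28/s0 MISS; vc=[16]
#2 0x41→b16/s0 VC-HIT; vc=[28]
#3 0x3e→b15/s3 MISS; vc=[28]
#4 0x73→b28/s0 VC-HIT; vc=[16]
#5 0x42→b16/s0 VC-HIT; vc=[28]
#6 0x41→b16/s0 L1-HIT; vc=[28]
#7 0x41→b16/s0 L1-HIT; vc=[28]
#8 0x43→b16/s0 L1-HIT; vc=[28]
#9 0x72→b28/s0 VC-HIT; vc=[16]
#10 0x3e→b15/s3 L1-HIT; vc=[16]
#11 0x43→b16/s0 VC-HIT; vc=[28]
#12 0x73→b28/s0 VC-HIT; vc=[16]
#13 0x41→b16/s0 VC-HIT; vc=[28]
#14 0x6f→b27/s3 MISS; vc=[28,15]
#15 0x63→b24/s0 MISS; vc=[28,15,16]

SEQ = [MISS, MISS, VC-HIT, MISS, VC-HIT, VC-HIT, L1-HIT, L1-HIT, L1-HIT, VC-HIT, L1-HIT, VC-HIT, VC-HIT, VC-HIT, MISS, MISS]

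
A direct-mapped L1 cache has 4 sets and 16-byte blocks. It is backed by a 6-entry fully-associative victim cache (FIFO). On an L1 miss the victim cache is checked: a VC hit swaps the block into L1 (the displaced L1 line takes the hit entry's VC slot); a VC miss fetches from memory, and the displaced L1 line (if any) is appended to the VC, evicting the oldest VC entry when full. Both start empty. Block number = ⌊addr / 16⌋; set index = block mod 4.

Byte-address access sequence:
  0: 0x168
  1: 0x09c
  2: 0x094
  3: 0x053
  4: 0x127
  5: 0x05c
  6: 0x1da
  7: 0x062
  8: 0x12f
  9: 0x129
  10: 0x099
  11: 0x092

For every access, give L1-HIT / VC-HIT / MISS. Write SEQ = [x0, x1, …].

SEQ = [MISS, MISS, L1-HIT, MISS, MISS, L1-HIT, MISS, MISS, VC-HIT, L1-HIT, VC-HIT, L1-HIT]

#0 0x168→b22/s2 MISS; vc=[]
#1 0x9c→b9/s1 MISS; vc=[]
#2 0x94→b9/s1 L1-HIT; vc=[]
#3 0x53→b5/s1 MISS; vc=[9]
#4 0x127→b18/s2 MISS; vc=[9,22]
#5 0x5c→b5/s1 L1-HIT; vc=[9,22]
#6 0x1da→b29/s1 MISS; vc=[9,22,5]
#7 0x62→b6/s2 MISS; vc=[9,22,5,18]
#8 0x12f→b18/s2 VC-HIT; vc=[9,22,5,6]
#9 0x129→b18/s2 L1-HIT; vc=[9,22,5,6]
#10 0x99→b9/s1 VC-HIT; vc=[29,22,5,6]
#11 0x92→b9/s1 L1-HIT; vc=[29,22,5,6]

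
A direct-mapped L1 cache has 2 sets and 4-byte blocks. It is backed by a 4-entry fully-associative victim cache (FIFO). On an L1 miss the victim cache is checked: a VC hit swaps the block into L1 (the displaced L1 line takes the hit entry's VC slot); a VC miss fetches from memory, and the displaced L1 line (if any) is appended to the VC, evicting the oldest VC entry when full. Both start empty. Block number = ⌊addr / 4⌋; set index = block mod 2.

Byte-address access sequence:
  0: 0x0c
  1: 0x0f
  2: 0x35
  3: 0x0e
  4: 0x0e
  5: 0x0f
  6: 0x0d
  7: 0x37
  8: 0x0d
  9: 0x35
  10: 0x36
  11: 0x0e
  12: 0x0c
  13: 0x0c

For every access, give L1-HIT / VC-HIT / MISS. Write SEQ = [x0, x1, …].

#0 0xc→b3/s1 MISS; vc=[]
#1 0xf→b3/s1 L1-HIT; vc=[]
#2 0x35→b13/s1 MISS; vc=[3]
#3 0xe→b3/s1 VC-HIT; vc=[13]
#4 0xe→b3/s1 L1-HIT; vc=[13]
#5 0xf→b3/s1 L1-HIT; vc=[13]
#6 0xd→b3/s1 L1-HIT; vc=[13]
#7 0x37→b13/s1 VC-HIT; vc=[3]
#8 0xd→b3/s1 VC-HIT; vc=[13]
#9 0x35→b13/s1 VC-HIT; vc=[3]
#10 0x36→b13/s1 L1-HIT; vc=[3]
#11 0xe→b3/s1 VC-HIT; vc=[13]
#12 0xc→b3/s1 L1-HIT; vc=[13]
#13 0xc→b3/s1 L1-HIT; vc=[13]

SEQ = [MISS, L1-HIT, MISS, VC-HIT, L1-HIT, L1-HIT, L1-HIT, VC-HIT, VC-HIT, VC-HIT, L1-HIT, VC-HIT, L1-HIT, L1-HIT]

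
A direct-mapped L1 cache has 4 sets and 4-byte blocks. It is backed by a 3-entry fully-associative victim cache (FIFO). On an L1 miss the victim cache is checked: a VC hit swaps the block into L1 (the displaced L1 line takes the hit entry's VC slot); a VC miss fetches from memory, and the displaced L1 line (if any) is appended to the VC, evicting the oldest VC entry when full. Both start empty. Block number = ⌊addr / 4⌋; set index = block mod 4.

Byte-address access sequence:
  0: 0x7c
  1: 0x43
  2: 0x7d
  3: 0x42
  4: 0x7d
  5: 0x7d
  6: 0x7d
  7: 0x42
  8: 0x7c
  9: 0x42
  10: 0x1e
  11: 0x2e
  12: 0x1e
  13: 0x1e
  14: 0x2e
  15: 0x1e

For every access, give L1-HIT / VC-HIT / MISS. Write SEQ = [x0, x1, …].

0: 0x7c (blk 31, set 3) → MISS  vc=[]
1: 0x43 (blk 16, set 0) → MISS  vc=[]
2: 0x7d (blk 31, set 3) → L1-HIT  vc=[]
3: 0x42 (blk 16, set 0) → L1-HIT  vc=[]
4: 0x7d (blk 31, set 3) → L1-HIT  vc=[]
5: 0x7d (blk 31, set 3) → L1-HIT  vc=[]
6: 0x7d (blk 31, set 3) → L1-HIT  vc=[]
7: 0x42 (blk 16, set 0) → L1-HIT  vc=[]
8: 0x7c (blk 31, set 3) → L1-HIT  vc=[]
9: 0x42 (blk 16, set 0) → L1-HIT  vc=[]
10: 0x1e (blk 7, set 3) → MISS  vc=[31]
11: 0x2e (blk 11, set 3) → MISS  vc=[31, 7]
12: 0x1e (blk 7, set 3) → VC-HIT  vc=[31, 11]
13: 0x1e (blk 7, set 3) → L1-HIT  vc=[31, 11]
14: 0x2e (blk 11, set 3) → VC-HIT  vc=[31, 7]
15: 0x1e (blk 7, set 3) → VC-HIT  vc=[31, 11]

SEQ = [MISS, MISS, L1-HIT, L1-HIT, L1-HIT, L1-HIT, L1-HIT, L1-HIT, L1-HIT, L1-HIT, MISS, MISS, VC-HIT, L1-HIT, VC-HIT, VC-HIT]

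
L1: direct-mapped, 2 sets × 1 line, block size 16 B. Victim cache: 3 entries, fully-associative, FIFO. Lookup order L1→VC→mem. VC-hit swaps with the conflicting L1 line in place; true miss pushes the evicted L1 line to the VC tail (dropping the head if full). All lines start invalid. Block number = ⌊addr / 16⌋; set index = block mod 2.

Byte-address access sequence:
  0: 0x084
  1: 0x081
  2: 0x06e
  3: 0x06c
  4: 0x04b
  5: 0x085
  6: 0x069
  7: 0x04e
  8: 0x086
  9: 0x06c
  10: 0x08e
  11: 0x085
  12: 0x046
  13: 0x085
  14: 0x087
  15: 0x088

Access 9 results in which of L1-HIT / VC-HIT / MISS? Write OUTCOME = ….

OUTCOME = VC-HIT

#0 0x84→b8/s0 MISS; vc=[]
#1 0x81→b8/s0 L1-HIT; vc=[]
#2 0x6e→b6/s0 MISS; vc=[8]
#3 0x6c→b6/s0 L1-HIT; vc=[8]
#4 0x4b→b4/s0 MISS; vc=[8,6]
#5 0x85→b8/s0 VC-HIT; vc=[4,6]
#6 0x69→b6/s0 VC-HIT; vc=[4,8]
#7 0x4e→b4/s0 VC-HIT; vc=[6,8]
#8 0x86→b8/s0 VC-HIT; vc=[6,4]
#9 0x6c→b6/s0 VC-HIT; vc=[8,4]
#10 0x8e→b8/s0 VC-HIT; vc=[6,4]
#11 0x85→b8/s0 L1-HIT; vc=[6,4]
#12 0x46→b4/s0 VC-HIT; vc=[6,8]
#13 0x85→b8/s0 VC-HIT; vc=[6,4]
#14 0x87→b8/s0 L1-HIT; vc=[6,4]
#15 0x88→b8/s0 L1-HIT; vc=[6,4]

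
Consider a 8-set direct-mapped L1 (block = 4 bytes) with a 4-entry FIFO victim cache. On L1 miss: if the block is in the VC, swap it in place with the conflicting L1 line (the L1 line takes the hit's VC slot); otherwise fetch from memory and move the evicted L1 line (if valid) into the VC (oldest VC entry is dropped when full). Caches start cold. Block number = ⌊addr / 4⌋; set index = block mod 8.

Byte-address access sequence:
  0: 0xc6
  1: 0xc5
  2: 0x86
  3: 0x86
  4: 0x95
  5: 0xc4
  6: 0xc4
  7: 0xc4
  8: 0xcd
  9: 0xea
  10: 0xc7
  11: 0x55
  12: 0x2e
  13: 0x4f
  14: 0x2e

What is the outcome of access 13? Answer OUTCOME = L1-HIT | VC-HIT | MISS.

#0 0xc6→b49/s1 MISS; vc=[]
#1 0xc5→b49/s1 L1-HIT; vc=[]
#2 0x86→b33/s1 MISS; vc=[49]
#3 0x86→b33/s1 L1-HIT; vc=[49]
#4 0x95→b37/s5 MISS; vc=[49]
#5 0xc4→b49/s1 VC-HIT; vc=[33]
#6 0xc4→b49/s1 L1-HIT; vc=[33]
#7 0xc4→b49/s1 L1-HIT; vc=[33]
#8 0xcd→b51/s3 MISS; vc=[33]
#9 0xea→b58/s2 MISS; vc=[33]
#10 0xc7→b49/s1 L1-HIT; vc=[33]
#11 0x55→b21/s5 MISS; vc=[33,37]
#12 0x2e→b11/s3 MISS; vc=[33,37,51]
#13 0x4f→b19/s3 MISS; vc=[33,37,51,11]
#14 0x2e→b11/s3 VC-HIT; vc=[33,37,51,19]

OUTCOME = MISS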